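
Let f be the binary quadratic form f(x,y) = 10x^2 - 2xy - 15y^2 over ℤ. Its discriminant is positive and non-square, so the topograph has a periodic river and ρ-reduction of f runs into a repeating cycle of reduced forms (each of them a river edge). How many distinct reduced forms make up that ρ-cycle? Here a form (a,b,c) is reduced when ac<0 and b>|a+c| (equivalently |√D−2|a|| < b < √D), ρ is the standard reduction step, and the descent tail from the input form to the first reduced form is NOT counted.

D = 604, ⌊√D⌋ = 24
descent: ρ → (-15,2,10)
descent: ρ → (10,18,-7)  [lands on river]
river: ρ → (-7,24,1)
river: ρ → (1,24,-7)
river: ρ → (-7,18,10)
river: ρ → (10,22,-3)
river: ρ → (-3,20,17)
river: ρ → (17,14,-6)
river: ρ → (-6,22,5)
river: ρ → (5,18,-14)
river: ρ → (-14,10,9)
river: ρ → (9,8,-15)
river: ρ → (-15,22,2)
river: ρ → (2,22,-15)
river: ρ → (-15,8,9)
river: ρ → (9,10,-14)
river: ρ → (-14,18,5)
river: ρ → (5,22,-6)
river: ρ → (-6,14,17)
river: ρ → (17,20,-3)
river: ρ → (-3,22,10)
ρ-cycle length = 20 (tail of 2 descent steps not counted)

20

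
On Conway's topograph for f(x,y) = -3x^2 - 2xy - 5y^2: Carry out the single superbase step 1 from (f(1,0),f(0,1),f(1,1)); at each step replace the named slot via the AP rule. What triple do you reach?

start (-3,-5,-10) = (f(1,0),f(0,1),f(1,1))
replace slot 1: 2·((-5)+(-10)) − (-3) = -27 → (-27,-5,-10)

-27,-5,-10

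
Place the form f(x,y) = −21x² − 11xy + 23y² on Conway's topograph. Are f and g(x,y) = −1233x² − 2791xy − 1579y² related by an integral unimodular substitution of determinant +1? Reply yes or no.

D₁ = 2053, D₂ = 2053
river cycle of f (length 42): (23, 11, -21), (-21, 31, 13), (13, 21, -31), (-31, 41, 3), (3, 43, -17), (-17, 25, 21), (21, 17, -21), (-21, 25, 17), (17, 43, -3), (-3, 41, 31), … (32 more)
river cycle of g (length 42): (-21, 31, 13), (13, 21, -31), (-31, 41, 3), (3, 43, -17), (-17, 25, 21), (21, 17, -21), (-21, 25, 17), (17, 43, -3), (-3, 41, 31), (31, 21, -13), … (32 more)
cycles coincide ⇒ equivalent

yes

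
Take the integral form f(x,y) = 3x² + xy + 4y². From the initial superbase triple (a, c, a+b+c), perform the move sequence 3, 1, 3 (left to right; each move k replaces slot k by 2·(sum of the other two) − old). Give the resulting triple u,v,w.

start (3,4,8) = (f(1,0),f(0,1),f(1,1))
replace slot 3: 2·(3+4) − 8 = 6 → (3,4,6)
replace slot 1: 2·(4+6) − 3 = 17 → (17,4,6)
replace slot 3: 2·(17+4) − 6 = 36 → (17,4,36)

17,4,36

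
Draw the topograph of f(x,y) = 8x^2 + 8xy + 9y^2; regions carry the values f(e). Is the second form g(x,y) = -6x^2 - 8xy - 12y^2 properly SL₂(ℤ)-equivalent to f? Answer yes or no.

D₁ = -224, D₂ = -224
f: reduced (well bottom): (8,8,9) with a≤c, −a<b≤a
g is negative-definite; reduce −g:
−g: translate: b→-4 (≡8 mod 12), so (6,8,12)→(6,-4,10)
−g: reduced (well bottom): (6,-4,10) with a≤c, −a<b≤a
flip sign back: reduced form of g is (-6,4,-10)
reduced forms (8, 8, 9) vs (-6, 4, -10) ⇒ inequivalent

no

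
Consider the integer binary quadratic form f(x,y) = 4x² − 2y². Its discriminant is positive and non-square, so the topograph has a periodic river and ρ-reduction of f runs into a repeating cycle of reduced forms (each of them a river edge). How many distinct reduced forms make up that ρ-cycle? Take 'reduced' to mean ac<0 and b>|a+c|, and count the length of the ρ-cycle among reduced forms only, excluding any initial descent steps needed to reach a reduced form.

D = 32, ⌊√D⌋ = 5
descent: ρ → (-2,4,2)  [lands on river]
river: ρ → (2,4,-2)
ρ-cycle length = 2 (tail of 1 descent step not counted)

2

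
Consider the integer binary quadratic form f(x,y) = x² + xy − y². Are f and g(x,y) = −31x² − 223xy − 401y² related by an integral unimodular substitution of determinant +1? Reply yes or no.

D₁ = 5, D₂ = 5
river cycle of f (length 2): (-1, 1, 1), (1, 1, -1)
river cycle of g (length 2): (-1, 1, 1), (1, 1, -1)
cycles coincide ⇒ equivalent

yes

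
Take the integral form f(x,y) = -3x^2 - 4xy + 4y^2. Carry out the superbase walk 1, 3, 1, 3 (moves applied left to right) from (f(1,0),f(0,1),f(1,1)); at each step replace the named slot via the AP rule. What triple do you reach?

start (-3,4,-3) = (f(1,0),f(0,1),f(1,1))
replace slot 1: 2·(4+(-3)) − (-3) = 5 → (5,4,-3)
replace slot 3: 2·(5+4) − (-3) = 21 → (5,4,21)
replace slot 1: 2·(4+21) − 5 = 45 → (45,4,21)
replace slot 3: 2·(45+4) − 21 = 77 → (45,4,77)

45,4,77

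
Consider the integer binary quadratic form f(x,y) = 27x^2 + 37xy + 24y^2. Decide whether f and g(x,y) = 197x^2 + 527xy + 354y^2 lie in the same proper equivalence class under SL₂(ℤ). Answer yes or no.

D₁ = -1223, D₂ = -1223
f: translate: b→-17 (≡37 mod 54), so (27,37,24)→(27,-17,14)
f: flip: (27,-17,14)→(14,17,27)
f: translate: b→-11 (≡17 mod 28), so (14,17,27)→(14,-11,24)
f: reduced (well bottom): (14,-11,24) with a≤c, −a<b≤a
g: translate: b→133 (≡527 mod 394), so (197,527,354)→(197,133,24)
g: flip: (197,133,24)→(24,-133,197)
g: translate: b→11 (≡-133 mod 48), so (24,-133,197)→(24,11,14)
g: flip: (24,11,14)→(14,-11,24)
g: reduced (well bottom): (14,-11,24) with a≤c, −a<b≤a
reduced forms (14, -11, 24) vs (14, -11, 24) ⇒ equivalent

yes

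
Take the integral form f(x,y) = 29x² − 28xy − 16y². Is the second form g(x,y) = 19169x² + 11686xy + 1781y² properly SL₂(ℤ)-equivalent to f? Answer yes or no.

D₁ = 2640, D₂ = 2640
river cycle of f (length 8): (-16, 28, 29), (29, 30, -15), (-15, 30, 29), (29, 28, -16), (-16, 36, 21), (21, 48, -4), (-4, 48, 21), (21, 36, -16)
river cycle of g (length 8): (21, 36, -16), (-16, 28, 29), (29, 30, -15), (-15, 30, 29), (29, 28, -16), (-16, 36, 21), (21, 48, -4), (-4, 48, 21)
cycles coincide ⇒ equivalent

yes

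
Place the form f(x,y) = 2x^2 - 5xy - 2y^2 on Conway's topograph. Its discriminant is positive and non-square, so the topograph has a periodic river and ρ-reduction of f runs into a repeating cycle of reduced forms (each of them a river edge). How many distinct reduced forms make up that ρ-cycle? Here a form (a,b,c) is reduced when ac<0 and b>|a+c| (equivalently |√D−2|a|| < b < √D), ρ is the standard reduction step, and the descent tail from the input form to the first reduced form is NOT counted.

D = 41, ⌊√D⌋ = 6
descent: ρ → (-2,5,2)  [lands on river]
river: ρ → (2,3,-4)
river: ρ → (-4,5,1)
river: ρ → (1,5,-4)
river: ρ → (-4,3,2)
river: ρ → (2,5,-2)
river: ρ → (-2,3,4)
river: ρ → (4,5,-1)
river: ρ → (-1,5,4)
river: ρ → (4,3,-2)
ρ-cycle length = 10 (tail of 1 descent step not counted)

10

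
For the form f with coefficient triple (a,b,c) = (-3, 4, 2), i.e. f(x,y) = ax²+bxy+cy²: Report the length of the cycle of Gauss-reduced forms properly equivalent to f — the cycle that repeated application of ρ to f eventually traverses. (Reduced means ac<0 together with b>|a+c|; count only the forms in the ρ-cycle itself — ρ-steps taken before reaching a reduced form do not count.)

D = 40, ⌊√D⌋ = 6
river: ρ → (2,4,-3)
river: ρ → (-3,2,3)
river: ρ → (3,4,-2)
river: ρ → (-2,4,3)
river: ρ → (3,2,-3)
river: ρ → (-3,4,2)
ρ-cycle length = 6 (tail of 0 descent steps not counted)

6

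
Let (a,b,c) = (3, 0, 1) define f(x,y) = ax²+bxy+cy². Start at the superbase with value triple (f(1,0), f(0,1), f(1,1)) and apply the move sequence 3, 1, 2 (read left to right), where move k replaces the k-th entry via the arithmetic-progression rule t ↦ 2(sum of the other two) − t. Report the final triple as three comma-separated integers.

start (3,1,4) = (f(1,0),f(0,1),f(1,1))
replace slot 3: 2·(3+1) − 4 = 4 → (3,1,4)
replace slot 1: 2·(1+4) − 3 = 7 → (7,1,4)
replace slot 2: 2·(7+4) − 1 = 21 → (7,21,4)

7,21,4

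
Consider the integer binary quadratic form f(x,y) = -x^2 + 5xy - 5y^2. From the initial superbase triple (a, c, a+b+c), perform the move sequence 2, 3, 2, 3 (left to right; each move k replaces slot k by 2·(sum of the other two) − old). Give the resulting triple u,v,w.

start (-1,-5,-1) = (f(1,0),f(0,1),f(1,1))
replace slot 2: 2·((-1)+(-1)) − (-5) = 1 → (-1,1,-1)
replace slot 3: 2·((-1)+1) − (-1) = 1 → (-1,1,1)
replace slot 2: 2·((-1)+1) − 1 = -1 → (-1,-1,1)
replace slot 3: 2·((-1)+(-1)) − 1 = -5 → (-1,-1,-5)

-1,-1,-5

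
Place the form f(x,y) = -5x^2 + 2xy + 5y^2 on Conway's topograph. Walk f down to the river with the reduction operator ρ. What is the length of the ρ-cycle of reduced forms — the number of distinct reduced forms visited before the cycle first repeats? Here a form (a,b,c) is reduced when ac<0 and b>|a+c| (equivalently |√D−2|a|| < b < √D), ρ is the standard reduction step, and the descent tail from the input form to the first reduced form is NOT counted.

D = 104, ⌊√D⌋ = 10
river: ρ → (5,8,-2)
river: ρ → (-2,8,5)
river: ρ → (5,2,-5)
river: ρ → (-5,8,2)
river: ρ → (2,8,-5)
river: ρ → (-5,2,5)
ρ-cycle length = 6 (tail of 0 descent steps not counted)

6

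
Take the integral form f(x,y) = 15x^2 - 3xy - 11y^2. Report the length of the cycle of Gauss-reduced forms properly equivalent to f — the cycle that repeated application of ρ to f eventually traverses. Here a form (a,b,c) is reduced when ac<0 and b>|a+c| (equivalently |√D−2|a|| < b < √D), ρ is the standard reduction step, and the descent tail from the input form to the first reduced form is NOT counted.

D = 669, ⌊√D⌋ = 25
descent: ρ → (-11,25,1)  [lands on river]
river: ρ → (1,25,-11)
river: ρ → (-11,19,7)
river: ρ → (7,23,-5)
river: ρ → (-5,17,19)
river: ρ → (19,21,-3)
river: ρ → (-3,21,19)
river: ρ → (19,17,-5)
river: ρ → (-5,23,7)
river: ρ → (7,19,-11)
ρ-cycle length = 10 (tail of 1 descent step not counted)

10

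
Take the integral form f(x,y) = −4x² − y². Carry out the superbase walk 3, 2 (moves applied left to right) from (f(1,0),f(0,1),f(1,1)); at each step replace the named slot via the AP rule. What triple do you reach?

start (-4,-1,-5) = (f(1,0),f(0,1),f(1,1))
replace slot 3: 2·((-4)+(-1)) − (-5) = -5 → (-4,-1,-5)
replace slot 2: 2·((-4)+(-5)) − (-1) = -17 → (-4,-17,-5)

-4,-17,-5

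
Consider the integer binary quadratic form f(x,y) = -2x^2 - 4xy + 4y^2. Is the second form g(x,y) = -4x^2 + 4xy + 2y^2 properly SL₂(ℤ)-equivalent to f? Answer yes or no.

D₁ = 48, D₂ = 48
river cycle of f (length 2): (4, 4, -2), (-2, 4, 4)
river cycle of g (length 2): (2, 4, -4), (-4, 4, 2)
cycles differ ⇒ inequivalent

no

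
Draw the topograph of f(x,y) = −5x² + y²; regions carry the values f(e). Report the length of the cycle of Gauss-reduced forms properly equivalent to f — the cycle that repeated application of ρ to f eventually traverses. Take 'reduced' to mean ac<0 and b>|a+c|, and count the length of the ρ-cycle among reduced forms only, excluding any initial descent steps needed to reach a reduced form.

D = 20, ⌊√D⌋ = 4
descent: ρ → (1,4,-1)  [lands on river]
river: ρ → (-1,4,1)
ρ-cycle length = 2 (tail of 1 descent step not counted)

2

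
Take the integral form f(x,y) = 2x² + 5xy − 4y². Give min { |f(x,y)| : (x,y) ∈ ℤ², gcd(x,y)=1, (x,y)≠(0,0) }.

river: ρ → (-4,3,3)
river: ρ → (3,3,-4)
river: ρ → (-4,5,2)
river: ρ → (2,7,-1)
river: ρ → (-1,7,2)
river: ρ → (2,5,-4)
closes: descent 0, river 6
min |a| on river = 1

1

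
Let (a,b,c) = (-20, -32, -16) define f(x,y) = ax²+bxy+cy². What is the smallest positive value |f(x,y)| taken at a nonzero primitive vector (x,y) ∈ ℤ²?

translate: b→-8 (≡32 mod 40), so (20,32,16)→(20,-8,4)
flip: (20,-8,4)→(4,8,20)
translate: b→0 (≡8 mod 8), so (4,8,20)→(4,0,16)
reduced (well bottom): (4,0,16) with a≤c, −a<b≤a
well minimum |f| = |-4| = 4 (negative-definite)

4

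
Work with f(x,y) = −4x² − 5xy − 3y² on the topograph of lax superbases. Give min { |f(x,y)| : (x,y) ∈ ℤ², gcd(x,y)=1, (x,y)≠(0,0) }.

translate: b→-3 (≡5 mod 8), so (4,5,3)→(4,-3,2)
flip: (4,-3,2)→(2,3,4)
translate: b→-1 (≡3 mod 4), so (2,3,4)→(2,-1,3)
reduced (well bottom): (2,-1,3) with a≤c, −a<b≤a
well minimum |f| = |-2| = 2 (negative-definite)

2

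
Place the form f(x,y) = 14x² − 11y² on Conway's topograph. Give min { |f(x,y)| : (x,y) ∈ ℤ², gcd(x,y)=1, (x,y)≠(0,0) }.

descent: ρ → (-11,22,3)  [lands on river]
river: ρ → (3,20,-18)
river: ρ → (-18,16,5)
river: ρ → (5,24,-2)
river: ρ → (-2,24,5)
river: ρ → (5,16,-18)
river: ρ → (-18,20,3)
river: ρ → (3,22,-11)
closes: descent 1, river 8
min |a| on river = 2

2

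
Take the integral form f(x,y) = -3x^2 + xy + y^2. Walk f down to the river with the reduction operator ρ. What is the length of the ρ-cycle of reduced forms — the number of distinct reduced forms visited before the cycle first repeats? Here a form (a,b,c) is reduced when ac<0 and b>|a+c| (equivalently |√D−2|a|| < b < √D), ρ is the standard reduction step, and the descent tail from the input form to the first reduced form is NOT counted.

D = 13, ⌊√D⌋ = 3
descent: ρ → (1,3,-1)  [lands on river]
river: ρ → (-1,3,1)
ρ-cycle length = 2 (tail of 1 descent step not counted)

2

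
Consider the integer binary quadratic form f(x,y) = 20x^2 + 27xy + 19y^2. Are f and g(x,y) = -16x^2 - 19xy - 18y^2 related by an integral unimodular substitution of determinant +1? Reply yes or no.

D₁ = -791, D₂ = -791
f: translate: b→-13 (≡27 mod 40), so (20,27,19)→(20,-13,12)
f: flip: (20,-13,12)→(12,13,20)
f: translate: b→-11 (≡13 mod 24), so (12,13,20)→(12,-11,19)
f: reduced (well bottom): (12,-11,19) with a≤c, −a<b≤a
g is negative-definite; reduce −g:
−g: translate: b→-13 (≡19 mod 32), so (16,19,18)→(16,-13,15)
−g: flip: (16,-13,15)→(15,13,16)
−g: reduced (well bottom): (15,13,16) with a≤c, −a<b≤a
flip sign back: reduced form of g is (-15,-13,-16)
reduced forms (12, -11, 19) vs (-15, -13, -16) ⇒ inequivalent

no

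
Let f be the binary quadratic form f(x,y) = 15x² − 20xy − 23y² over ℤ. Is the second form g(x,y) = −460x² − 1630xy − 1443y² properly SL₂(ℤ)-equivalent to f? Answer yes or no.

D₁ = 1780, D₂ = 1780
river cycle of f (length 18): (-23, 20, 15), (15, 40, -3), (-3, 38, 28), (28, 18, -13), (-13, 34, 12), (12, 38, -7), (-7, 32, 27), (27, 22, -12), (-12, 26, 23), (23, 20, -15), … (8 more)
river cycle of g (length 18): (-23, 20, 15), (15, 40, -3), (-3, 38, 28), (28, 18, -13), (-13, 34, 12), (12, 38, -7), (-7, 32, 27), (27, 22, -12), (-12, 26, 23), (23, 20, -15), … (8 more)
cycles coincide ⇒ equivalent

yes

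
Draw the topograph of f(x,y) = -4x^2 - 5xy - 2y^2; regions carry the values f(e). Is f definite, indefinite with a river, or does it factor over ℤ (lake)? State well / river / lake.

D = b²−4ac = (-5)² − 4·(-4)·(-2) = -7
D < 0 ⇒ definite ⇒ every region one sign ⇒ single well

well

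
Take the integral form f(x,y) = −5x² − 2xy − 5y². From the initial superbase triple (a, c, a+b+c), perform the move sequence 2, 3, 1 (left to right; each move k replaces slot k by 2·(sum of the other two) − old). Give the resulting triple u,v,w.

start (-5,-5,-12) = (f(1,0),f(0,1),f(1,1))
replace slot 2: 2·((-5)+(-12)) − (-5) = -29 → (-5,-29,-12)
replace slot 3: 2·((-5)+(-29)) − (-12) = -56 → (-5,-29,-56)
replace slot 1: 2·((-29)+(-56)) − (-5) = -165 → (-165,-29,-56)

-165,-29,-56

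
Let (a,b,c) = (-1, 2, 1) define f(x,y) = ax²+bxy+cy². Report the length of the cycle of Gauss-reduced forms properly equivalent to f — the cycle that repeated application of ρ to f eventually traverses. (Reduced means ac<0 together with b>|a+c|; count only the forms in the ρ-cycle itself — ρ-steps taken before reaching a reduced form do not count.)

D = 8, ⌊√D⌋ = 2
river: ρ → (1,2,-1)
river: ρ → (-1,2,1)
ρ-cycle length = 2 (tail of 0 descent steps not counted)

2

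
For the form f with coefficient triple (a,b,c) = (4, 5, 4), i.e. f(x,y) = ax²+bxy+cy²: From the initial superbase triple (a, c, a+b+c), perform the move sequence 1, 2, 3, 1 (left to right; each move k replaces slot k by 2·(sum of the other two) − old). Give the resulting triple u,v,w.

start (4,4,13) = (f(1,0),f(0,1),f(1,1))
replace slot 1: 2·(4+13) − 4 = 30 → (30,4,13)
replace slot 2: 2·(30+13) − 4 = 82 → (30,82,13)
replace slot 3: 2·(30+82) − 13 = 211 → (30,82,211)
replace slot 1: 2·(82+211) − 30 = 556 → (556,82,211)

556,82,211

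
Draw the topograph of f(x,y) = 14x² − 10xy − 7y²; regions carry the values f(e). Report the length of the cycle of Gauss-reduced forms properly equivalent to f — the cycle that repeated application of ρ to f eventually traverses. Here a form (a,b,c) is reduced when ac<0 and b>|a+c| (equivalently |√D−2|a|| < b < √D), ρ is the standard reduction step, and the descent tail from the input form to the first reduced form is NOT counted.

D = 492, ⌊√D⌋ = 22
descent: ρ → (-7,10,14)  [lands on river]
river: ρ → (14,18,-3)
river: ρ → (-3,18,14)
river: ρ → (14,10,-7)
river: ρ → (-7,18,6)
river: ρ → (6,18,-7)
ρ-cycle length = 6 (tail of 1 descent step not counted)

6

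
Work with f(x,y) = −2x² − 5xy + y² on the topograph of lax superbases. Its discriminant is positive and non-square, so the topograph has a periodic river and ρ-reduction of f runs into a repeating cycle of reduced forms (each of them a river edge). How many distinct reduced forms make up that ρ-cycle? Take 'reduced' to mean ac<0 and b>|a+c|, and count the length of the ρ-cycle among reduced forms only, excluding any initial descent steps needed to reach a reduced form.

D = 33, ⌊√D⌋ = 5
descent: ρ → (1,5,-2)  [lands on river]
river: ρ → (-2,3,3)
river: ρ → (3,3,-2)
river: ρ → (-2,5,1)
ρ-cycle length = 4 (tail of 1 descent step not counted)

4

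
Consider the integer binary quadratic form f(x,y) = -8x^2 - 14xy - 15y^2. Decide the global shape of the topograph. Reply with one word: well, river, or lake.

D = b²−4ac = (-14)² − 4·(-8)·(-15) = -284
D < 0 ⇒ definite ⇒ every region one sign ⇒ single well

well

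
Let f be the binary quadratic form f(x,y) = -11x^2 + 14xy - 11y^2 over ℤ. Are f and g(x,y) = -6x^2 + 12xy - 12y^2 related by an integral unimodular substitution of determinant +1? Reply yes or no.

D₁ = -288, D₂ = -144
discriminants differ ⇒ not SL₂(ℤ)-equivalent

no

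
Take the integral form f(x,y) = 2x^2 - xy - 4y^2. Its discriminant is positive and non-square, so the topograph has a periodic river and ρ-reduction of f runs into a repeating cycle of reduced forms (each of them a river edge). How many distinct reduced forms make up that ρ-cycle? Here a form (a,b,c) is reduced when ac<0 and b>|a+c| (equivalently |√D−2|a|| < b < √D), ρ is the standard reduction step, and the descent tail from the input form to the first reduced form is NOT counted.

D = 33, ⌊√D⌋ = 5
descent: ρ → (-4,1,2)
descent: ρ → (2,3,-3)  [lands on river]
river: ρ → (-3,3,2)
river: ρ → (2,5,-1)
river: ρ → (-1,5,2)
ρ-cycle length = 4 (tail of 2 descent steps not counted)

4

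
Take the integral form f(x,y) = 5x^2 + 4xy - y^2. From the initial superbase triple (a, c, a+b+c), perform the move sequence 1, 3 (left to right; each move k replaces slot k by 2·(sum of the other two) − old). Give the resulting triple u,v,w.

start (5,-1,8) = (f(1,0),f(0,1),f(1,1))
replace slot 1: 2·((-1)+8) − 5 = 9 → (9,-1,8)
replace slot 3: 2·(9+(-1)) − 8 = 8 → (9,-1,8)

9,-1,8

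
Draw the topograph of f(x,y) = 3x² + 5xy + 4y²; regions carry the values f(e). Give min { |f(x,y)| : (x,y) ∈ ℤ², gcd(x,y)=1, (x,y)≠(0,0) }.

translate: b→-1 (≡5 mod 6), so (3,5,4)→(3,-1,2)
flip: (3,-1,2)→(2,1,3)
reduced (well bottom): (2,1,3) with a≤c, −a<b≤a
well minimum = a = 2

2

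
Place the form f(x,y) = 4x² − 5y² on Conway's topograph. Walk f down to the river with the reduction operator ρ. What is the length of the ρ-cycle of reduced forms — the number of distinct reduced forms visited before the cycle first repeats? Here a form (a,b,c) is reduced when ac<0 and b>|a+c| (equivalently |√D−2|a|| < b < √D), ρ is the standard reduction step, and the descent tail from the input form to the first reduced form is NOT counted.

D = 80, ⌊√D⌋ = 8
descent: ρ → (-5,0,4)
descent: ρ → (4,8,-1)  [lands on river]
river: ρ → (-1,8,4)
ρ-cycle length = 2 (tail of 2 descent steps not counted)

2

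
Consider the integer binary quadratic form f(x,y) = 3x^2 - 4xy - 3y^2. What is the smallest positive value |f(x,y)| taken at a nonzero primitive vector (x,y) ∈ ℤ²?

descent: ρ → (-3,4,3)  [lands on river]
river: ρ → (3,2,-4)
river: ρ → (-4,6,1)
river: ρ → (1,6,-4)
river: ρ → (-4,2,3)
river: ρ → (3,4,-3)
river: ρ → (-3,2,4)
river: ρ → (4,6,-1)
river: ρ → (-1,6,4)
river: ρ → (4,2,-3)
closes: descent 1, river 10
min |a| on river = 1

1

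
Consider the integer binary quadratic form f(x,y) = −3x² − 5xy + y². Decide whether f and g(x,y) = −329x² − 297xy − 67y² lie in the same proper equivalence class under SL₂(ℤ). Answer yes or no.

D₁ = 37, D₂ = 37
river cycle of f (length 6): (1, 5, -3), (-3, 1, 3), (3, 5, -1), (-1, 5, 3), (3, 1, -3), (-3, 5, 1)
river cycle of g (length 6): (-3, 1, 3), (3, 5, -1), (-1, 5, 3), (3, 1, -3), (-3, 5, 1), (1, 5, -3)
cycles coincide ⇒ equivalent

yes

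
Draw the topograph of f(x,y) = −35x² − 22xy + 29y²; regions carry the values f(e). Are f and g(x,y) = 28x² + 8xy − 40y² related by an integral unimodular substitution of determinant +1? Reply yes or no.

D₁ = 4544, D₂ = 4544
river cycle of f (length 20): (29, 22, -35), (-35, 48, 16), (16, 48, -35), (-35, 22, 29), (29, 36, -28), (-28, 20, 37), (37, 54, -11), (-11, 56, 32), (32, 8, -35), (-35, 62, 5), … (10 more)
river cycle of g (length 8): (28, 64, -4), (-4, 64, 28), (28, 48, -20), (-20, 32, 44), (44, 56, -8), (-8, 56, 44), (44, 32, -20), (-20, 48, 28)
cycles differ ⇒ inequivalent

no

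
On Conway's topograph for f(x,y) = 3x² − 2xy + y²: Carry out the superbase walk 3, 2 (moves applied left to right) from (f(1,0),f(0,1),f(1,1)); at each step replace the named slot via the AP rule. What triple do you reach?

start (3,1,2) = (f(1,0),f(0,1),f(1,1))
replace slot 3: 2·(3+1) − 2 = 6 → (3,1,6)
replace slot 2: 2·(3+6) − 1 = 17 → (3,17,6)

3,17,6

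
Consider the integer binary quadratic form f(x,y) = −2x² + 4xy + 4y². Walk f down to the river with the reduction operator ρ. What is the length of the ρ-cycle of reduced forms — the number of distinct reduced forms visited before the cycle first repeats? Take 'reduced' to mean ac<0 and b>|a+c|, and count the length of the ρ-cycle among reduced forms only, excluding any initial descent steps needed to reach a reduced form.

D = 48, ⌊√D⌋ = 6
river: ρ → (4,4,-2)
river: ρ → (-2,4,4)
ρ-cycle length = 2 (tail of 0 descent steps not counted)

2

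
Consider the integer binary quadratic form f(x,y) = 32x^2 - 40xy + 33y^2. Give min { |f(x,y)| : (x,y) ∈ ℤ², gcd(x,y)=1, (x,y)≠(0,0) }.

translate: b→24 (≡-40 mod 64), so (32,-40,33)→(32,24,25)
flip: (32,24,25)→(25,-24,32)
reduced (well bottom): (25,-24,32) with a≤c, −a<b≤a
well minimum = a = 25

25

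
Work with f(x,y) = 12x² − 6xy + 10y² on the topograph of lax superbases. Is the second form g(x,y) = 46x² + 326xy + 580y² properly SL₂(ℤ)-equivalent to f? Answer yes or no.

D₁ = -444, D₂ = -444
f: flip: (12,-6,10)→(10,6,12)
f: reduced (well bottom): (10,6,12) with a≤c, −a<b≤a
g: translate: b→-42 (≡326 mod 92), so (46,326,580)→(46,-42,12)
g: flip: (46,-42,12)→(12,42,46)
g: translate: b→-6 (≡42 mod 24), so (12,42,46)→(12,-6,10)
g: flip: (12,-6,10)→(10,6,12)
g: reduced (well bottom): (10,6,12) with a≤c, −a<b≤a
reduced forms (10, 6, 12) vs (10, 6, 12) ⇒ equivalent

yes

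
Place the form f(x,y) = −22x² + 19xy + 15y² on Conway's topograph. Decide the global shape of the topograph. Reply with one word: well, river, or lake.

D = b²−4ac = 19² − 4·(-22)·15 = 1681
D = 41² is a perfect square ⇒ form factors over ℤ ⇒ lakes

lake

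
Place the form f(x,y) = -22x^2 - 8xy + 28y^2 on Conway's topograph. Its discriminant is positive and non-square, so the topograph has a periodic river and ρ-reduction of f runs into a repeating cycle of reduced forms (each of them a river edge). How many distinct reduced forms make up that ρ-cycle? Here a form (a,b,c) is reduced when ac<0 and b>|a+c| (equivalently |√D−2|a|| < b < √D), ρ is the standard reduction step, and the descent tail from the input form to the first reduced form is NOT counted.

D = 2528, ⌊√D⌋ = 50
descent: ρ → (28,8,-22)  [lands on river]
river: ρ → (-22,36,14)
river: ρ → (14,48,-4)
river: ρ → (-4,48,14)
river: ρ → (14,36,-22)
river: ρ → (-22,8,28)
river: ρ → (28,48,-2)
river: ρ → (-2,48,28)
ρ-cycle length = 8 (tail of 1 descent step not counted)

8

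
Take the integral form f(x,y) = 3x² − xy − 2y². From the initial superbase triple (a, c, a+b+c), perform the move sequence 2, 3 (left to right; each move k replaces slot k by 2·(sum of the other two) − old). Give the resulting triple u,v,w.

start (3,-2,0) = (f(1,0),f(0,1),f(1,1))
replace slot 2: 2·(3+0) − (-2) = 8 → (3,8,0)
replace slot 3: 2·(3+8) − 0 = 22 → (3,8,22)

3,8,22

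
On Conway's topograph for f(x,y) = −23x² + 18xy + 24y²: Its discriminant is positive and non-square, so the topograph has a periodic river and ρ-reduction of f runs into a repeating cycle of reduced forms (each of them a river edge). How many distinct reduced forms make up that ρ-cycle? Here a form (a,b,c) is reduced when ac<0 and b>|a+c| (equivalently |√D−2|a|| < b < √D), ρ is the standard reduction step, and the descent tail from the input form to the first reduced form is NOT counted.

D = 2532, ⌊√D⌋ = 50
river: ρ → (24,30,-17)
river: ρ → (-17,38,16)
river: ρ → (16,26,-29)
river: ρ → (-29,32,13)
river: ρ → (13,46,-8)
river: ρ → (-8,50,1)
river: ρ → (1,50,-8)
river: ρ → (-8,46,13)
river: ρ → (13,32,-29)
river: ρ → (-29,26,16)
river: ρ → (16,38,-17)
river: ρ → (-17,30,24)
river: ρ → (24,18,-23)
river: ρ → (-23,28,19)
river: ρ → (19,48,-3)
river: ρ → (-3,48,19)
river: ρ → (19,28,-23)
river: ρ → (-23,18,24)
ρ-cycle length = 18 (tail of 0 descent steps not counted)

18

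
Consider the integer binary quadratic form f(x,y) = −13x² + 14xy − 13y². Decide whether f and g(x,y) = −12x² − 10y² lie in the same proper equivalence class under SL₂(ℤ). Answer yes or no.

D₁ = -480, D₂ = -480
f is negative-definite; reduce −f:
−f: translate: b→12 (≡-14 mod 26), so (13,-14,13)→(13,12,12)
−f: flip: (13,12,12)→(12,-12,13)
−f: translate: b→12 (≡-12 mod 24), so (12,-12,13)→(12,12,13)
−f: reduced (well bottom): (12,12,13) with a≤c, −a<b≤a
flip sign back: reduced form of f is (-12,-12,-13)
g is negative-definite; reduce −g:
−g: flip: (12,0,10)→(10,0,12)
−g: reduced (well bottom): (10,0,12) with a≤c, −a<b≤a
flip sign back: reduced form of g is (-10,0,-12)
reduced forms (-12, -12, -13) vs (-10, 0, -12) ⇒ inequivalent

no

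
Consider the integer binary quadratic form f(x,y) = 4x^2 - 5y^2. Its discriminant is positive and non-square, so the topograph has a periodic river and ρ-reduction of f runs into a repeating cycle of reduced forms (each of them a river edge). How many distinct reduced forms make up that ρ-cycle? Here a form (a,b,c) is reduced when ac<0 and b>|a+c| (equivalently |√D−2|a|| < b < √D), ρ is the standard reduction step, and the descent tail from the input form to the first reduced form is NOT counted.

D = 80, ⌊√D⌋ = 8
descent: ρ → (-5,0,4)
descent: ρ → (4,8,-1)  [lands on river]
river: ρ → (-1,8,4)
ρ-cycle length = 2 (tail of 2 descent steps not counted)

2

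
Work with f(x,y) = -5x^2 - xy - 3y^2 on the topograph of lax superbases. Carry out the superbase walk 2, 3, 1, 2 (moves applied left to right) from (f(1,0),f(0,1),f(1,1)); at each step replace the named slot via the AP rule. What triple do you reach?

start (-5,-3,-9) = (f(1,0),f(0,1),f(1,1))
replace slot 2: 2·((-5)+(-9)) − (-3) = -25 → (-5,-25,-9)
replace slot 3: 2·((-5)+(-25)) − (-9) = -51 → (-5,-25,-51)
replace slot 1: 2·((-25)+(-51)) − (-5) = -147 → (-147,-25,-51)
replace slot 2: 2·((-147)+(-51)) − (-25) = -371 → (-147,-371,-51)

-147,-371,-51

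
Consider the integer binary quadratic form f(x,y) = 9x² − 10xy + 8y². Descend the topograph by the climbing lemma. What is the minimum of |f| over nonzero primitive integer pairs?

translate: b→8 (≡-10 mod 18), so (9,-10,8)→(9,8,7)
flip: (9,8,7)→(7,-8,9)
translate: b→6 (≡-8 mod 14), so (7,-8,9)→(7,6,8)
reduced (well bottom): (7,6,8) with a≤c, −a<b≤a
well minimum = a = 7

7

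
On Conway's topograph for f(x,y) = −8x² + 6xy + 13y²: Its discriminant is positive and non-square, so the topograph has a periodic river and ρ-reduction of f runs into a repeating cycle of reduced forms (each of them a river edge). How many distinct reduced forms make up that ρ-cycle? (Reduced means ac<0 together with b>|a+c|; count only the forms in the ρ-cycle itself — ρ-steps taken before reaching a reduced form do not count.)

D = 452, ⌊√D⌋ = 21
river: ρ → (13,20,-1)
river: ρ → (-1,20,13)
river: ρ → (13,6,-8)
river: ρ → (-8,10,11)
river: ρ → (11,12,-7)
river: ρ → (-7,16,7)
river: ρ → (7,12,-11)
river: ρ → (-11,10,8)
river: ρ → (8,6,-13)
river: ρ → (-13,20,1)
river: ρ → (1,20,-13)
river: ρ → (-13,6,8)
river: ρ → (8,10,-11)
river: ρ → (-11,12,7)
river: ρ → (7,16,-7)
river: ρ → (-7,12,11)
river: ρ → (11,10,-8)
river: ρ → (-8,6,13)
ρ-cycle length = 18 (tail of 0 descent steps not counted)

18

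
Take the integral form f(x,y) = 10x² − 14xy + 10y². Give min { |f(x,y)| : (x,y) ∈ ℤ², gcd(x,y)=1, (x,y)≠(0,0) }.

translate: b→6 (≡-14 mod 20), so (10,-14,10)→(10,6,6)
flip: (10,6,6)→(6,-6,10)
translate: b→6 (≡-6 mod 12), so (6,-6,10)→(6,6,10)
reduced (well bottom): (6,6,10) with a≤c, −a<b≤a
well minimum = a = 6

6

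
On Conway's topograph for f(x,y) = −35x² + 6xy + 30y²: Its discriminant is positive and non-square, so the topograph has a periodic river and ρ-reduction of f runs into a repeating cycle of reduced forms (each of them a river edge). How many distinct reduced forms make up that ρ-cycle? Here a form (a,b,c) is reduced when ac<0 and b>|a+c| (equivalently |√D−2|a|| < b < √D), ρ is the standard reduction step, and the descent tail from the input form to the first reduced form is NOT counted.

D = 4236, ⌊√D⌋ = 65
river: ρ → (30,54,-11)
river: ρ → (-11,56,25)
river: ρ → (25,44,-23)
river: ρ → (-23,48,21)
river: ρ → (21,36,-35)
river: ρ → (-35,34,22)
river: ρ → (22,54,-15)
river: ρ → (-15,36,49)
river: ρ → (49,62,-2)
river: ρ → (-2,62,49)
river: ρ → (49,36,-15)
river: ρ → (-15,54,22)
river: ρ → (22,34,-35)
river: ρ → (-35,36,21)
river: ρ → (21,48,-23)
river: ρ → (-23,44,25)
river: ρ → (25,56,-11)
river: ρ → (-11,54,30)
river: ρ → (30,6,-35)
river: ρ → (-35,64,1)
river: ρ → (1,64,-35)
river: ρ → (-35,6,30)
ρ-cycle length = 22 (tail of 0 descent steps not counted)

22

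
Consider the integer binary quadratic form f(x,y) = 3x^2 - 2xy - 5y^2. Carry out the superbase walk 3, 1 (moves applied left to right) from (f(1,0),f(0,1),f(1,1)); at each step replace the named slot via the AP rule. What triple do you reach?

start (3,-5,-4) = (f(1,0),f(0,1),f(1,1))
replace slot 3: 2·(3+(-5)) − (-4) = 0 → (3,-5,0)
replace slot 1: 2·((-5)+0) − 3 = -13 → (-13,-5,0)

-13,-5,0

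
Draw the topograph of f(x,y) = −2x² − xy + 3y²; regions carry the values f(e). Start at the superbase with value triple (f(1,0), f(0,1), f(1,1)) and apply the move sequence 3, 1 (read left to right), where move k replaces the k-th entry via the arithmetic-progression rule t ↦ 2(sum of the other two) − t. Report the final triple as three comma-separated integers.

start (-2,3,0) = (f(1,0),f(0,1),f(1,1))
replace slot 3: 2·((-2)+3) − 0 = 2 → (-2,3,2)
replace slot 1: 2·(3+2) − (-2) = 12 → (12,3,2)

12,3,2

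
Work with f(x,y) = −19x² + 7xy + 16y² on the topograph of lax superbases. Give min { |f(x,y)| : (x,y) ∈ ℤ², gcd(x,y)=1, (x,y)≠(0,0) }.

river: ρ → (16,25,-10)
river: ρ → (-10,35,1)
river: ρ → (1,35,-10)
river: ρ → (-10,25,16)
river: ρ → (16,7,-19)
river: ρ → (-19,31,4)
river: ρ → (4,33,-11)
river: ρ → (-11,33,4)
river: ρ → (4,31,-19)
river: ρ → (-19,7,16)
closes: descent 0, river 10
min |a| on river = 1

1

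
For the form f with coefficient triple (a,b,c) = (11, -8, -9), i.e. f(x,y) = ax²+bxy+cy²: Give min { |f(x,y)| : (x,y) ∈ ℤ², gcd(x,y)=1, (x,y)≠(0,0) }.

descent: ρ → (-9,8,11)  [lands on river]
river: ρ → (11,14,-6)
river: ρ → (-6,10,15)
river: ρ → (15,20,-1)
river: ρ → (-1,20,15)
river: ρ → (15,10,-6)
river: ρ → (-6,14,11)
river: ρ → (11,8,-9)
river: ρ → (-9,10,10)
river: ρ → (10,10,-9)
closes: descent 1, river 10
min |a| on river = 1

1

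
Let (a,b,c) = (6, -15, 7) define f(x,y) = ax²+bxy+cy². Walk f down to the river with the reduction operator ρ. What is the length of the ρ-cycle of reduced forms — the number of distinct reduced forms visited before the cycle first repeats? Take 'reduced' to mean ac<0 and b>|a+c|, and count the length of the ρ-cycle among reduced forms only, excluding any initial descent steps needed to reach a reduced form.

D = 57, ⌊√D⌋ = 7
descent: ρ → (7,1,-2)
descent: ρ → (-2,7,1)  [lands on river]
river: ρ → (1,7,-2)
river: ρ → (-2,5,4)
river: ρ → (4,3,-3)
river: ρ → (-3,3,4)
river: ρ → (4,5,-2)
ρ-cycle length = 6 (tail of 2 descent steps not counted)

6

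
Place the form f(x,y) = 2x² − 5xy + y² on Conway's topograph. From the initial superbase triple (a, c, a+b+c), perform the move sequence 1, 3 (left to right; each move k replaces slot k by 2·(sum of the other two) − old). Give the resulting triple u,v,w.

start (2,1,-2) = (f(1,0),f(0,1),f(1,1))
replace slot 1: 2·(1+(-2)) − 2 = -4 → (-4,1,-2)
replace slot 3: 2·((-4)+1) − (-2) = -4 → (-4,1,-4)

-4,1,-4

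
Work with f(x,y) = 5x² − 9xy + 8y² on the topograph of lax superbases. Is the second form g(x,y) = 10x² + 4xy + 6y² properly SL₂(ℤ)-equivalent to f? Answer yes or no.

D₁ = -79, D₂ = -224
discriminants differ ⇒ not SL₂(ℤ)-equivalent

no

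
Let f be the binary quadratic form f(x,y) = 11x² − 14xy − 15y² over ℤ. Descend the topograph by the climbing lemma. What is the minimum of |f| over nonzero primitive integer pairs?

descent: ρ → (-15,14,11)  [lands on river]
river: ρ → (11,8,-18)
river: ρ → (-18,28,1)
river: ρ → (1,28,-18)
river: ρ → (-18,8,11)
river: ρ → (11,14,-15)
river: ρ → (-15,16,10)
river: ρ → (10,24,-7)
river: ρ → (-7,18,19)
river: ρ → (19,20,-6)
river: ρ → (-6,28,3)
river: ρ → (3,26,-15)
river: ρ → (-15,4,14)
river: ρ → (14,24,-5)
river: ρ → (-5,26,9)
river: ρ → (9,28,-2)
river: ρ → (-2,28,9)
river: ρ → (9,26,-5)
river: ρ → (-5,24,14)
river: ρ → (14,4,-15)
river: ρ → (-15,26,3)
river: ρ → (3,28,-6)
river: ρ → (-6,20,19)
river: ρ → (19,18,-7)
river: ρ → (-7,24,10)
river: ρ → (10,16,-15)
closes: descent 1, river 26
min |a| on river = 1

1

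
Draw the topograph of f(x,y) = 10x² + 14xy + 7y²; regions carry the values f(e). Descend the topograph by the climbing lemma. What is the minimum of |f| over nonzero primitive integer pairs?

translate: b→-6 (≡14 mod 20), so (10,14,7)→(10,-6,3)
flip: (10,-6,3)→(3,6,10)
translate: b→0 (≡6 mod 6), so (3,6,10)→(3,0,7)
reduced (well bottom): (3,0,7) with a≤c, −a<b≤a
well minimum = a = 3

3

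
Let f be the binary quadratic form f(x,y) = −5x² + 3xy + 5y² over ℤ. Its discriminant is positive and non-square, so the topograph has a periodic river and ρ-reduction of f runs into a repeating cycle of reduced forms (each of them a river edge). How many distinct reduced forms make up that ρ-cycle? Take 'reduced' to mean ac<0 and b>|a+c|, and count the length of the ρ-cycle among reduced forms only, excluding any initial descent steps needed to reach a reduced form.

D = 109, ⌊√D⌋ = 10
river: ρ → (5,7,-3)
river: ρ → (-3,5,7)
river: ρ → (7,9,-1)
river: ρ → (-1,9,7)
river: ρ → (7,5,-3)
river: ρ → (-3,7,5)
river: ρ → (5,3,-5)
river: ρ → (-5,7,3)
river: ρ → (3,5,-7)
river: ρ → (-7,9,1)
river: ρ → (1,9,-7)
river: ρ → (-7,5,3)
river: ρ → (3,7,-5)
river: ρ → (-5,3,5)
ρ-cycle length = 14 (tail of 0 descent steps not counted)

14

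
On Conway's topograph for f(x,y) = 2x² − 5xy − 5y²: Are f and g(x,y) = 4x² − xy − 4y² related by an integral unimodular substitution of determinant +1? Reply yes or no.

D₁ = 65, D₂ = 65
river cycle of f (length 6): (-5, 5, 2), (2, 7, -2), (-2, 5, 5), (5, 5, -2), (-2, 7, 2), (2, 5, -5)
river cycle of g (length 6): (-4, 1, 4), (4, 7, -1), (-1, 7, 4), (4, 1, -4), (-4, 7, 1), (1, 7, -4)
cycles differ ⇒ inequivalent

no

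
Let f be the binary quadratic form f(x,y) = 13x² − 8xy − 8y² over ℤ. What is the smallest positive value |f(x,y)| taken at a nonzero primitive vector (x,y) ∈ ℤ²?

descent: ρ → (-8,8,13)  [lands on river]
river: ρ → (13,18,-3)
river: ρ → (-3,18,13)
river: ρ → (13,8,-8)
closes: descent 1, river 4
min |a| on river = 3

3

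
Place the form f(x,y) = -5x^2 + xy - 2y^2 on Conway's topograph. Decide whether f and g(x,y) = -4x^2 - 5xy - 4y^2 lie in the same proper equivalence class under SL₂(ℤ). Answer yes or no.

D₁ = -39, D₂ = -39
f is negative-definite; reduce −f:
−f: flip: (5,-1,2)→(2,1,5)
−f: reduced (well bottom): (2,1,5) with a≤c, −a<b≤a
flip sign back: reduced form of f is (-2,-1,-5)
g is negative-definite; reduce −g:
−g: translate: b→-3 (≡5 mod 8), so (4,5,4)→(4,-3,3)
−g: flip: (4,-3,3)→(3,3,4)
−g: reduced (well bottom): (3,3,4) with a≤c, −a<b≤a
flip sign back: reduced form of g is (-3,-3,-4)
reduced forms (-2, -1, -5) vs (-3, -3, -4) ⇒ inequivalent

no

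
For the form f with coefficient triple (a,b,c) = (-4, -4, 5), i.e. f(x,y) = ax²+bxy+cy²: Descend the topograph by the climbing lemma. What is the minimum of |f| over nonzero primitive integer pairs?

descent: ρ → (5,4,-4)  [lands on river]
river: ρ → (-4,4,5)
river: ρ → (5,6,-3)
river: ρ → (-3,6,5)
closes: descent 1, river 4
min |a| on river = 3

3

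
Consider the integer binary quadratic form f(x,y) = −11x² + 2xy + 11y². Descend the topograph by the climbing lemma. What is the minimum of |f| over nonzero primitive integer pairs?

river: ρ → (11,20,-2)
river: ρ → (-2,20,11)
river: ρ → (11,2,-11)
river: ρ → (-11,20,2)
river: ρ → (2,20,-11)
river: ρ → (-11,2,11)
closes: descent 0, river 6
min |a| on river = 2

2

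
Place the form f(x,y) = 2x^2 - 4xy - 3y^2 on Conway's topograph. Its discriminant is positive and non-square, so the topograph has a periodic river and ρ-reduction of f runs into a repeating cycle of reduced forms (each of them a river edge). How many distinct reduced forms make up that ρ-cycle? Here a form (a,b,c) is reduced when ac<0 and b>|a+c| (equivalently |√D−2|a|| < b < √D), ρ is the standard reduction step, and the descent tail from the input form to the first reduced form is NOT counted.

D = 40, ⌊√D⌋ = 6
descent: ρ → (-3,4,2)  [lands on river]
river: ρ → (2,4,-3)
river: ρ → (-3,2,3)
river: ρ → (3,4,-2)
river: ρ → (-2,4,3)
river: ρ → (3,2,-3)
ρ-cycle length = 6 (tail of 1 descent step not counted)

6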